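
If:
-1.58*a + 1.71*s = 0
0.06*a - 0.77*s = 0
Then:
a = 0.00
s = 0.00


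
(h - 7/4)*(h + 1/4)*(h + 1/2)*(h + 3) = h^4 + 2*h^3 - 67*h^2/16 - 121*h/32 - 21/32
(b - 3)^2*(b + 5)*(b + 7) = b^4 + 6*b^3 - 28*b^2 - 102*b + 315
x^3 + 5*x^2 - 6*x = x*(x - 1)*(x + 6)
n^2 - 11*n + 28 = (n - 7)*(n - 4)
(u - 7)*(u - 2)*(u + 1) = u^3 - 8*u^2 + 5*u + 14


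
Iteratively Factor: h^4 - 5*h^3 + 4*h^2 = (h)*(h^3 - 5*h^2 + 4*h) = h*(h - 1)*(h^2 - 4*h) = h*(h - 4)*(h - 1)*(h)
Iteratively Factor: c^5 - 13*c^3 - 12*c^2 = (c + 3)*(c^4 - 3*c^3 - 4*c^2) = (c - 4)*(c + 3)*(c^3 + c^2) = (c - 4)*(c + 1)*(c + 3)*(c^2) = c*(c - 4)*(c + 1)*(c + 3)*(c)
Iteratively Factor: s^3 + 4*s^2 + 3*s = (s + 1)*(s^2 + 3*s) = (s + 1)*(s + 3)*(s)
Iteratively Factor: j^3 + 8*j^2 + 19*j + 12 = (j + 4)*(j^2 + 4*j + 3) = (j + 1)*(j + 4)*(j + 3)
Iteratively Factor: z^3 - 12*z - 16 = (z + 2)*(z^2 - 2*z - 8) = (z + 2)^2*(z - 4)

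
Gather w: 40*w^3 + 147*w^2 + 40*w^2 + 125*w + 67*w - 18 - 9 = 40*w^3 + 187*w^2 + 192*w - 27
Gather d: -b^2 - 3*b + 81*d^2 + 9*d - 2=-b^2 - 3*b + 81*d^2 + 9*d - 2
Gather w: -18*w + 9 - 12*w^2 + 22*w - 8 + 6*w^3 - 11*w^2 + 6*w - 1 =6*w^3 - 23*w^2 + 10*w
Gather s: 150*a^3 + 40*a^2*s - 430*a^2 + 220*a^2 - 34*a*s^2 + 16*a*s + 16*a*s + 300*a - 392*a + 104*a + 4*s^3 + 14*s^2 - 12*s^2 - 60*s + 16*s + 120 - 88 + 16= 150*a^3 - 210*a^2 + 12*a + 4*s^3 + s^2*(2 - 34*a) + s*(40*a^2 + 32*a - 44) + 48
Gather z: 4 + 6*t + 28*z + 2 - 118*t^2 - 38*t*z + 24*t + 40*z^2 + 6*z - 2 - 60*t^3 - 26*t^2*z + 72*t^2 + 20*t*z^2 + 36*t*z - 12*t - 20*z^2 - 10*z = -60*t^3 - 46*t^2 + 18*t + z^2*(20*t + 20) + z*(-26*t^2 - 2*t + 24) + 4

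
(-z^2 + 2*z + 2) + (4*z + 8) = -z^2 + 6*z + 10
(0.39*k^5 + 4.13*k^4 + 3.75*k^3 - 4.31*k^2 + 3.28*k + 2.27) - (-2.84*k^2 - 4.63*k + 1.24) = 0.39*k^5 + 4.13*k^4 + 3.75*k^3 - 1.47*k^2 + 7.91*k + 1.03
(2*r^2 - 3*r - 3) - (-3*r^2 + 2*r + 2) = 5*r^2 - 5*r - 5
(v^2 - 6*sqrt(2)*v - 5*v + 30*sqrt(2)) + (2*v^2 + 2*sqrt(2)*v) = 3*v^2 - 4*sqrt(2)*v - 5*v + 30*sqrt(2)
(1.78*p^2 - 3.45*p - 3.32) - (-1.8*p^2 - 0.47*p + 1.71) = 3.58*p^2 - 2.98*p - 5.03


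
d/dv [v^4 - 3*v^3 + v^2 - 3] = v*(4*v^2 - 9*v + 2)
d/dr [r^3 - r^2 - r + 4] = 3*r^2 - 2*r - 1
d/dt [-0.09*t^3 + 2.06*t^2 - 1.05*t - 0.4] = -0.27*t^2 + 4.12*t - 1.05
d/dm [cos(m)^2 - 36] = -sin(2*m)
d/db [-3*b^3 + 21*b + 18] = 21 - 9*b^2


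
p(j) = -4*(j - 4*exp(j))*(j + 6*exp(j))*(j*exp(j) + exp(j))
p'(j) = -4*(1 - 4*exp(j))*(j + 6*exp(j))*(j*exp(j) + exp(j)) - 4*(j - 4*exp(j))*(j + 6*exp(j))*(j*exp(j) + 2*exp(j)) - 4*(j - 4*exp(j))*(j*exp(j) + exp(j))*(6*exp(j) + 1) = 4*(-j^3 - 4*j^2*exp(j) - 4*j^2 + 72*j*exp(2*j) - 8*j*exp(j) - 2*j + 96*exp(2*j) - 2*exp(j))*exp(j)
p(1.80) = 57818.87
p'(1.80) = 194957.20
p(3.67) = 26891424.96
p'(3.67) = 86600667.48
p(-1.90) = 1.35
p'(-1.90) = -2.92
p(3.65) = 25213756.76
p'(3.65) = 81223355.38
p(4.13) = 117708102.91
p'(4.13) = 376598964.55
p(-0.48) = 12.30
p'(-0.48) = 60.00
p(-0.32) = 25.71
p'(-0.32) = 112.83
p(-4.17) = 3.38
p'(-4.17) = 0.66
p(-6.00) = 1.78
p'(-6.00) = 0.83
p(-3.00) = 3.44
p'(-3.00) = -0.80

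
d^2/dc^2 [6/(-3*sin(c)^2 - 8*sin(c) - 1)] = 12*(18*sin(c)^4 + 36*sin(c)^3 - sin(c)^2 - 76*sin(c) - 61)/(3*sin(c)^2 + 8*sin(c) + 1)^3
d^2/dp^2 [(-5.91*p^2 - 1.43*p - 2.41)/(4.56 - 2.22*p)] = (298.487592 - 1.4210854715202e-14*p^2)/(10.941048*p^3 - 67.420512*p^2 + 138.485376*p - 94.818816)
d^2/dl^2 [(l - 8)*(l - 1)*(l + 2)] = 6*l - 14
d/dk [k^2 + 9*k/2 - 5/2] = 2*k + 9/2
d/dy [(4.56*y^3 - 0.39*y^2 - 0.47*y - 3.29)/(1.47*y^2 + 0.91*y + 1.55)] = (6.7032*y^4 + 8.2992*y^3 + 21.54*y^2 + 8.4636*y + 2.2654)/(2.1609*y^4 + 2.6754*y^3 + 5.3851*y^2 + 2.821*y + 2.4025)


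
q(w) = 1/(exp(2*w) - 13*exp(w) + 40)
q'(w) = (-2*exp(2*w) + 13*exp(w))/(exp(2*w) - 13*exp(w) + 40)^2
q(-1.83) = 0.03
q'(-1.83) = 0.00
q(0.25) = 0.04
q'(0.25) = 0.02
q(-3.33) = 0.03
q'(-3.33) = 0.00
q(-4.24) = 0.03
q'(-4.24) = 0.00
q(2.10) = 1.90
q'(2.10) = -98.31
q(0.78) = 0.06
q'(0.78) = 0.07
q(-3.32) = 0.03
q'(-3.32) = 0.00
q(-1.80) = 0.03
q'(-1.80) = 0.00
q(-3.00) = 0.03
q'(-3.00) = 0.00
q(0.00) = 0.04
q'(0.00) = 0.01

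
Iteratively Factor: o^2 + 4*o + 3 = (o + 1)*(o + 3)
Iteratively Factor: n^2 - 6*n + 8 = (n - 4)*(n - 2)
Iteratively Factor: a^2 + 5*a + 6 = (a + 2)*(a + 3)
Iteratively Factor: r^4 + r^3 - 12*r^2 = (r)*(r^3 + r^2 - 12*r) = r^2*(r^2 + r - 12) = r^2*(r - 3)*(r + 4)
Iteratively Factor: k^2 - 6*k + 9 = (k - 3)*(k - 3)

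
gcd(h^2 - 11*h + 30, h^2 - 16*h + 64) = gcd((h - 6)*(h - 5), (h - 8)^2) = 1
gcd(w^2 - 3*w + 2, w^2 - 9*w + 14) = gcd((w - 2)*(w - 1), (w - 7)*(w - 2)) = w - 2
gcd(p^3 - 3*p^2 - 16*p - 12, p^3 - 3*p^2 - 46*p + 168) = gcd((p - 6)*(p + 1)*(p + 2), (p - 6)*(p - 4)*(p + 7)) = p - 6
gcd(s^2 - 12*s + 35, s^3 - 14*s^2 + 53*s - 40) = s - 5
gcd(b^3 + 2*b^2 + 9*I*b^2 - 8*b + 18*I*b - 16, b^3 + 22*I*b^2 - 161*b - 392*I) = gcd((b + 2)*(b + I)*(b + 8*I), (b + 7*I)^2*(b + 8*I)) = b + 8*I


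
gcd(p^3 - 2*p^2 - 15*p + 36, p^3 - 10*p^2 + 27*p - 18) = p - 3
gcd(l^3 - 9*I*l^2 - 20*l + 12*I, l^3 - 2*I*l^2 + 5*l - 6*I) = l - I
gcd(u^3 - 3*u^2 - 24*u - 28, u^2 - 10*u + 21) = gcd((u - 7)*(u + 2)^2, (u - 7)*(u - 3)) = u - 7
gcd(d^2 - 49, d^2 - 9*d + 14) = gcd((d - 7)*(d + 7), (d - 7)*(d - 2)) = d - 7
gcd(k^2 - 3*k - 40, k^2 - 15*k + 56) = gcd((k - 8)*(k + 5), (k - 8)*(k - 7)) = k - 8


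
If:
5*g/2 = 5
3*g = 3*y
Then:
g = 2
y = 2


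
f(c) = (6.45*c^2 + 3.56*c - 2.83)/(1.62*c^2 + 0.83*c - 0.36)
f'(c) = (-3.24*c - 0.83)*(6.45*c^2 + 3.56*c - 2.83)/(1.62*c^2 + 0.83*c - 0.36)^2 + (12.9*c + 3.56)/(1.62*c^2 + 0.83*c - 0.36) = (-0.413700000000002*c^2 + 4.5252*c + 1.0673)/(2.6244*c^4 + 2.6892*c^3 - 0.4775*c^2 - 0.5976*c + 0.1296)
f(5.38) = 3.98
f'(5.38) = 0.01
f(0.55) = 1.84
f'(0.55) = 9.97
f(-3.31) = 3.83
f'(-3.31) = -0.09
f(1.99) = 3.87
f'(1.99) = 0.14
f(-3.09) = 3.81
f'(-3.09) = -0.11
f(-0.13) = 7.23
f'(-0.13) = 2.43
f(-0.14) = 7.20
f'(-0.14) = 2.15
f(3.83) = 3.97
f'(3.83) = 0.02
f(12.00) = 3.99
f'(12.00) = -0.00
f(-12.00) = 3.96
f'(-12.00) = -0.00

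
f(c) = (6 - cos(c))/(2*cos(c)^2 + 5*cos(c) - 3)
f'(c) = (6 - cos(c))*(4*sin(c)*cos(c) + 5*sin(c))/(2*cos(c)^2 + 5*cos(c) - 3)^2 + sin(c)/(2*cos(c)^2 + 5*cos(c) - 3) = (24*cos(c) - cos(2*c) + 26)*sin(c)/(5*cos(c) + cos(2*c) - 2)^2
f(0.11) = 1.27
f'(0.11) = 0.34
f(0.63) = 2.21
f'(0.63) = 4.83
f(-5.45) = 4.20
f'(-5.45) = 19.47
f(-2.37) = -1.21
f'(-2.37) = -0.20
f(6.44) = 1.29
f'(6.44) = 0.50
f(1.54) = -2.10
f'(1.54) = 3.43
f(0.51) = 1.78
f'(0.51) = 2.72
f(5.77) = 1.78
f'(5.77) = -2.76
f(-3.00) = -1.17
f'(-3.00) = -0.00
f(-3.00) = -1.17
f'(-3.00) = -0.00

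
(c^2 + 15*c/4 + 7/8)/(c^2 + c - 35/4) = (4*c + 1)/(2*(2*c - 5))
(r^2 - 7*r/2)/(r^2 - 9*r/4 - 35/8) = 4*r/(4*r + 5)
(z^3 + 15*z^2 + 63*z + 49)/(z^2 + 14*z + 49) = z + 1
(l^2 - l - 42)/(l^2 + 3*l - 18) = (l - 7)/(l - 3)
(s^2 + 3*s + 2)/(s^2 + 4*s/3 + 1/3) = 3*(s + 2)/(3*s + 1)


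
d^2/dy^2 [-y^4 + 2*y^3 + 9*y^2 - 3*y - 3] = -12*y^2 + 12*y + 18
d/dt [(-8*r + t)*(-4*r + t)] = -12*r + 2*t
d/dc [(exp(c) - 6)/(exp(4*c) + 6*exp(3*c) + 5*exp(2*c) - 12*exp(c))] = (-3*exp(4*c) + 12*exp(3*c) + 103*exp(2*c) + 60*exp(c) - 72)*exp(-c)/(exp(6*c) + 12*exp(5*c) + 46*exp(4*c) + 36*exp(3*c) - 119*exp(2*c) - 120*exp(c) + 144)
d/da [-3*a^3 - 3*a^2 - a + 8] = -9*a^2 - 6*a - 1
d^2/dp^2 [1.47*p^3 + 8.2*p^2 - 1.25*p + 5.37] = 8.82*p + 16.4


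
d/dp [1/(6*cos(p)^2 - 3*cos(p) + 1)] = 3*(4*cos(p) - 1)*sin(p)/(6*cos(p)^2 - 3*cos(p) + 1)^2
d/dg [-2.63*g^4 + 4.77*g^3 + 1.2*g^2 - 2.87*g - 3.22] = -10.52*g^3 + 14.31*g^2 + 2.4*g - 2.87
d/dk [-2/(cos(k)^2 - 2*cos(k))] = 4*(sin(k)/cos(k)^2 - tan(k))/(cos(k) - 2)^2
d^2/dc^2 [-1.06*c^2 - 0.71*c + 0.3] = -2.12000000000000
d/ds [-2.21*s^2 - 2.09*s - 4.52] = -4.42*s - 2.09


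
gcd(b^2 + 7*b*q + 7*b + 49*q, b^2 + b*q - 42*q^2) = b + 7*q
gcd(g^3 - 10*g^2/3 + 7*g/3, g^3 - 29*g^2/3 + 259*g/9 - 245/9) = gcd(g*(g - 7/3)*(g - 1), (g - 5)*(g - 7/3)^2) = g - 7/3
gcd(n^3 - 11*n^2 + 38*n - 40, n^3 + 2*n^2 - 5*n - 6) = n - 2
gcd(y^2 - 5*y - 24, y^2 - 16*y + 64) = y - 8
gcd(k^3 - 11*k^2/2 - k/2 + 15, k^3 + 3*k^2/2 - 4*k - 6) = k^2 - k/2 - 3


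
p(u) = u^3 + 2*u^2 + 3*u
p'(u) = 3*u^2 + 4*u + 3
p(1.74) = 16.54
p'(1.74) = 19.04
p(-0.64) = -1.36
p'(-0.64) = 1.67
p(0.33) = 1.24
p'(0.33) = 4.65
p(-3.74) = -35.56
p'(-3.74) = 30.00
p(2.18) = 26.41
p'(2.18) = 25.98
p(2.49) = 35.31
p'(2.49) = 31.56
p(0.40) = 1.58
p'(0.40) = 5.08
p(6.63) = 399.24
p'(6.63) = 161.39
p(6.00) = 306.00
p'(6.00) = 135.00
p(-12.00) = -1476.00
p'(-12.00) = 387.00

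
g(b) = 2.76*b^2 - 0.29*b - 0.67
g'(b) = 5.52*b - 0.29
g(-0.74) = 1.06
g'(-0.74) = -4.37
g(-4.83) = 65.12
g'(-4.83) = -26.95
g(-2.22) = 13.58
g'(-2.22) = -12.54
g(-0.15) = -0.56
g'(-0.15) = -1.12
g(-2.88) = 23.06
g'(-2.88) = -16.19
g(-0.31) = -0.31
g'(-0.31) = -2.00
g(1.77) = 7.46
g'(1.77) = 9.48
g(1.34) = 3.90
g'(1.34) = 7.11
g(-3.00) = 25.04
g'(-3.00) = -16.85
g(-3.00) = 25.04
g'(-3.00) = -16.85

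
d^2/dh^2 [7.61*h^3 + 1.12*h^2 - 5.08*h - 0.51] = 45.66*h + 2.24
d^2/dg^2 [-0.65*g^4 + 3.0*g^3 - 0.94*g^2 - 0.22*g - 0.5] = -7.8*g^2 + 18.0*g - 1.88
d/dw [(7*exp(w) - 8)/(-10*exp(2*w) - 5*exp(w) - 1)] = (70*exp(2*w) - 160*exp(w) - 47)*exp(w)/(100*exp(4*w) + 100*exp(3*w) + 45*exp(2*w) + 10*exp(w) + 1)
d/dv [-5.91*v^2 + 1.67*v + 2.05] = 1.67 - 11.82*v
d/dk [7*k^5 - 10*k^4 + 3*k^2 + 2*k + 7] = 35*k^4 - 40*k^3 + 6*k + 2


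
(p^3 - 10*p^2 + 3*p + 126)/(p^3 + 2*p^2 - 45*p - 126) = (p - 6)/(p + 6)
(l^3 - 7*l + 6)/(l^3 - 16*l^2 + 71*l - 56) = (l^2 + l - 6)/(l^2 - 15*l + 56)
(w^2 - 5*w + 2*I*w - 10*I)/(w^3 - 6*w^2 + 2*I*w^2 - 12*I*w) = (w - 5)/(w*(w - 6))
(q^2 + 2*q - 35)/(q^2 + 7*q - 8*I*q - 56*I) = (q - 5)/(q - 8*I)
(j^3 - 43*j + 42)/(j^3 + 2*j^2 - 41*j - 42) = (j - 1)/(j + 1)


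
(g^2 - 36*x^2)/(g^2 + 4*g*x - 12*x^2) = (-g + 6*x)/(-g + 2*x)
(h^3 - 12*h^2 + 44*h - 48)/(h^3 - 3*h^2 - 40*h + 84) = (h^2 - 10*h + 24)/(h^2 - h - 42)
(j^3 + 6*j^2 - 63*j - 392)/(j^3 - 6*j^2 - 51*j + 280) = (j + 7)/(j - 5)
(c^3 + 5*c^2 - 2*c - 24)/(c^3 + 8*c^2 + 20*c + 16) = (c^2 + c - 6)/(c^2 + 4*c + 4)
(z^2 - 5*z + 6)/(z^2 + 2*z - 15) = (z - 2)/(z + 5)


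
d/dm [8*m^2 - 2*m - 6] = 16*m - 2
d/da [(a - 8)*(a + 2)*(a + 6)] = 3*a^2 - 52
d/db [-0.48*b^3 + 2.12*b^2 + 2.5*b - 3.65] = -1.44*b^2 + 4.24*b + 2.5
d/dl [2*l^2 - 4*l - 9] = 4*l - 4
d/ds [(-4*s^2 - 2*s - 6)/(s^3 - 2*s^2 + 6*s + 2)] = 2*(2*s^4 + 2*s^3 - 5*s^2 - 20*s + 16)/(s^6 - 4*s^5 + 16*s^4 - 20*s^3 + 28*s^2 + 24*s + 4)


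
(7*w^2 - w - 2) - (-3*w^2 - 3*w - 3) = 10*w^2 + 2*w + 1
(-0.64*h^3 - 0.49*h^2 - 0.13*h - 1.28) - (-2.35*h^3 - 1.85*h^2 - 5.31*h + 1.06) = 1.71*h^3 + 1.36*h^2 + 5.18*h - 2.34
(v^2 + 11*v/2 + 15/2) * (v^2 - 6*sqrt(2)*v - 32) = v^4 - 6*sqrt(2)*v^3 + 11*v^3/2 - 33*sqrt(2)*v^2 - 49*v^2/2 - 176*v - 45*sqrt(2)*v - 240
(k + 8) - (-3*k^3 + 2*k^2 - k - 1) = 3*k^3 - 2*k^2 + 2*k + 9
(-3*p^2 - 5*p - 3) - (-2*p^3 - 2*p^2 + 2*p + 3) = 2*p^3 - p^2 - 7*p - 6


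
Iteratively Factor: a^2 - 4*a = (a - 4)*(a)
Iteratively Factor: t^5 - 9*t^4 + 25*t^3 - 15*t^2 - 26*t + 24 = (t - 3)*(t^4 - 6*t^3 + 7*t^2 + 6*t - 8) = (t - 3)*(t - 2)*(t^3 - 4*t^2 - t + 4) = (t - 3)*(t - 2)*(t - 1)*(t^2 - 3*t - 4) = (t - 4)*(t - 3)*(t - 2)*(t - 1)*(t + 1)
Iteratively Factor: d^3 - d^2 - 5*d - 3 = (d + 1)*(d^2 - 2*d - 3) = (d + 1)^2*(d - 3)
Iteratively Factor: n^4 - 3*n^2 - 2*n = (n)*(n^3 - 3*n - 2) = n*(n + 1)*(n^2 - n - 2) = n*(n - 2)*(n + 1)*(n + 1)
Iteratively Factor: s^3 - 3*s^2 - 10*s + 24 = (s - 4)*(s^2 + s - 6) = (s - 4)*(s + 3)*(s - 2)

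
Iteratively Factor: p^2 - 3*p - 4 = (p - 4)*(p + 1)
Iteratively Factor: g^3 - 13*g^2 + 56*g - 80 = (g - 4)*(g^2 - 9*g + 20) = (g - 4)^2*(g - 5)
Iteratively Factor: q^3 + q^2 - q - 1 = (q - 1)*(q^2 + 2*q + 1) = (q - 1)*(q + 1)*(q + 1)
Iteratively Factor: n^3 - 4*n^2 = (n)*(n^2 - 4*n) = n^2*(n - 4)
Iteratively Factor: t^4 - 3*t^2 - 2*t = (t + 1)*(t^3 - t^2 - 2*t) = (t + 1)^2*(t^2 - 2*t) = t*(t + 1)^2*(t - 2)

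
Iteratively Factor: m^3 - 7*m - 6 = (m + 1)*(m^2 - m - 6) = (m + 1)*(m + 2)*(m - 3)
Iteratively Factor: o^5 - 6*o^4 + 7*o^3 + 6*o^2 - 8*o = (o - 2)*(o^4 - 4*o^3 - o^2 + 4*o) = (o - 4)*(o - 2)*(o^3 - o) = (o - 4)*(o - 2)*(o - 1)*(o^2 + o) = o*(o - 4)*(o - 2)*(o - 1)*(o + 1)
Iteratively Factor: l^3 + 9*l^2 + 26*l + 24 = (l + 2)*(l^2 + 7*l + 12) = (l + 2)*(l + 4)*(l + 3)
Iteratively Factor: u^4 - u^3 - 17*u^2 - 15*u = (u + 3)*(u^3 - 4*u^2 - 5*u) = (u - 5)*(u + 3)*(u^2 + u) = (u - 5)*(u + 1)*(u + 3)*(u)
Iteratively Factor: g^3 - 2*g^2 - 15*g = (g - 5)*(g^2 + 3*g) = (g - 5)*(g + 3)*(g)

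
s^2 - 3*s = s*(s - 3)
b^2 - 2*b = b*(b - 2)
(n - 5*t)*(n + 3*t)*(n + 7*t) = n^3 + 5*n^2*t - 29*n*t^2 - 105*t^3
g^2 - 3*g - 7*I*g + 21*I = (g - 3)*(g - 7*I)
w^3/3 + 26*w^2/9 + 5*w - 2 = (w/3 + 1)*(w - 1/3)*(w + 6)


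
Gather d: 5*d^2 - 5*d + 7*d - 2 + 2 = 5*d^2 + 2*d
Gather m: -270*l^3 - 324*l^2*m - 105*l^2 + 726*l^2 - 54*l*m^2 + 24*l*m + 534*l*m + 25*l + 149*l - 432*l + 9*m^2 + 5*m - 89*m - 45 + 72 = -270*l^3 + 621*l^2 - 258*l + m^2*(9 - 54*l) + m*(-324*l^2 + 558*l - 84) + 27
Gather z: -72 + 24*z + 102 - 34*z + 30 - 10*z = 60 - 20*z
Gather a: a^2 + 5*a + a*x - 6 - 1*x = a^2 + a*(x + 5) - x - 6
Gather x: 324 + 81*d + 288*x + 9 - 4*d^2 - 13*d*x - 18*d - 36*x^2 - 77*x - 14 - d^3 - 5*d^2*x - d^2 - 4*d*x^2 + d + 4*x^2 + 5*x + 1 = -d^3 - 5*d^2 + 64*d + x^2*(-4*d - 32) + x*(-5*d^2 - 13*d + 216) + 320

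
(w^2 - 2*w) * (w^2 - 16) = w^4 - 2*w^3 - 16*w^2 + 32*w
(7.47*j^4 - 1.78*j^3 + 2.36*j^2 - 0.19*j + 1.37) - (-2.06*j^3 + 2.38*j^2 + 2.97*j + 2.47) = 7.47*j^4 + 0.28*j^3 - 0.02*j^2 - 3.16*j - 1.1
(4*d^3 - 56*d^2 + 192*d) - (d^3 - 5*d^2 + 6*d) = 3*d^3 - 51*d^2 + 186*d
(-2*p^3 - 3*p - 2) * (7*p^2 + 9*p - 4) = -14*p^5 - 18*p^4 - 13*p^3 - 41*p^2 - 6*p + 8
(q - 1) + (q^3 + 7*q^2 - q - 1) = q^3 + 7*q^2 - 2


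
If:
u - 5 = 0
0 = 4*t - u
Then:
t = 5/4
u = 5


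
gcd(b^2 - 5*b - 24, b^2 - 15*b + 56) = b - 8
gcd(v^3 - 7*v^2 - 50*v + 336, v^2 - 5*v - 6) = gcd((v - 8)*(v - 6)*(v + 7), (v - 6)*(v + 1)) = v - 6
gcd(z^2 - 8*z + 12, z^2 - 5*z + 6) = z - 2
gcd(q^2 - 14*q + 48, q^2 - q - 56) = q - 8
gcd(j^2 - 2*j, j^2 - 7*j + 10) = j - 2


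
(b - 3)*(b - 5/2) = b^2 - 11*b/2 + 15/2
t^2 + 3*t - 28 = (t - 4)*(t + 7)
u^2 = u^2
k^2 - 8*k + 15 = (k - 5)*(k - 3)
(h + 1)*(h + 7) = h^2 + 8*h + 7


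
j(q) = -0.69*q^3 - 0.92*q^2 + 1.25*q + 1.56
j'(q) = -2.07*q^2 - 1.84*q + 1.25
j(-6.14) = 118.92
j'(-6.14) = -65.49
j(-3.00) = 8.16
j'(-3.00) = -11.86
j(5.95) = -168.92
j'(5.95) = -82.98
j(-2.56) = 3.91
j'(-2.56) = -7.61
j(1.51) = -1.03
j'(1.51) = -6.25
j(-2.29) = 2.16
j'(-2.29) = -5.39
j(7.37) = -315.42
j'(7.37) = -124.75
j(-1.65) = 0.09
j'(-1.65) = -1.35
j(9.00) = -564.72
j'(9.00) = -182.98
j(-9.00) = 418.80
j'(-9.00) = -149.86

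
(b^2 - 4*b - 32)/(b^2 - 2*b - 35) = (-b^2 + 4*b + 32)/(-b^2 + 2*b + 35)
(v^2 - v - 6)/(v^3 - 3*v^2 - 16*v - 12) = (v - 3)/(v^2 - 5*v - 6)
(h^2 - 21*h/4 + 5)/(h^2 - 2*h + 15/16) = 4*(h - 4)/(4*h - 3)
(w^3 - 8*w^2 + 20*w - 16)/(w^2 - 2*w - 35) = (-w^3 + 8*w^2 - 20*w + 16)/(-w^2 + 2*w + 35)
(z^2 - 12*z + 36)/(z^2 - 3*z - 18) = (z - 6)/(z + 3)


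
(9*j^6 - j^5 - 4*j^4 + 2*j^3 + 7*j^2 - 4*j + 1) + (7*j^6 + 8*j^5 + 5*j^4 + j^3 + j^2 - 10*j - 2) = 16*j^6 + 7*j^5 + j^4 + 3*j^3 + 8*j^2 - 14*j - 1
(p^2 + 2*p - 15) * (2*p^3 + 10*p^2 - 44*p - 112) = 2*p^5 + 14*p^4 - 54*p^3 - 350*p^2 + 436*p + 1680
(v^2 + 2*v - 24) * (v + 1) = v^3 + 3*v^2 - 22*v - 24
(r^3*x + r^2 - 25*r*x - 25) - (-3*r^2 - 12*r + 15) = r^3*x + 4*r^2 - 25*r*x + 12*r - 40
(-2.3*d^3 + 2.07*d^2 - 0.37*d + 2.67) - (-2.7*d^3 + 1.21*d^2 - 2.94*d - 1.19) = 0.4*d^3 + 0.86*d^2 + 2.57*d + 3.86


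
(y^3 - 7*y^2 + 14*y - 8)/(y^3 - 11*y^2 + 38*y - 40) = (y - 1)/(y - 5)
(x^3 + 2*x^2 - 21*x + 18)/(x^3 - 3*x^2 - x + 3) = (x + 6)/(x + 1)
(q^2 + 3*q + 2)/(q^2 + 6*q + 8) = (q + 1)/(q + 4)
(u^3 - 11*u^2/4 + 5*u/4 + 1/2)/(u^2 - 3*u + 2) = u + 1/4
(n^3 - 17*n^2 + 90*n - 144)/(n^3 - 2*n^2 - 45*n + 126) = (n - 8)/(n + 7)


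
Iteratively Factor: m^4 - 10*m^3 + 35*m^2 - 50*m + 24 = (m - 2)*(m^3 - 8*m^2 + 19*m - 12) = (m - 4)*(m - 2)*(m^2 - 4*m + 3) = (m - 4)*(m - 2)*(m - 1)*(m - 3)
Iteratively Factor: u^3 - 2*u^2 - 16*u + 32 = (u - 4)*(u^2 + 2*u - 8) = (u - 4)*(u - 2)*(u + 4)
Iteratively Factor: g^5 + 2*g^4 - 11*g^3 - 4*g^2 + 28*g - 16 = (g - 1)*(g^4 + 3*g^3 - 8*g^2 - 12*g + 16) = (g - 1)^2*(g^3 + 4*g^2 - 4*g - 16) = (g - 1)^2*(g + 4)*(g^2 - 4) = (g - 1)^2*(g + 2)*(g + 4)*(g - 2)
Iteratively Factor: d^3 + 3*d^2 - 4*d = (d + 4)*(d^2 - d) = d*(d + 4)*(d - 1)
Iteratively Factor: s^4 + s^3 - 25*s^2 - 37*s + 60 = (s - 1)*(s^3 + 2*s^2 - 23*s - 60) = (s - 1)*(s + 4)*(s^2 - 2*s - 15) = (s - 1)*(s + 3)*(s + 4)*(s - 5)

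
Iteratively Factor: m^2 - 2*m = (m)*(m - 2)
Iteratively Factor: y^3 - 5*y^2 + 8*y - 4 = (y - 2)*(y^2 - 3*y + 2) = (y - 2)^2*(y - 1)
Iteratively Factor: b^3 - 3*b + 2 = (b - 1)*(b^2 + b - 2) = (b - 1)*(b + 2)*(b - 1)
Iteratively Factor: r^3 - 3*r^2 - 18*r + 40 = (r - 2)*(r^2 - r - 20) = (r - 2)*(r + 4)*(r - 5)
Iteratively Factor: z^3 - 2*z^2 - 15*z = (z - 5)*(z^2 + 3*z) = z*(z - 5)*(z + 3)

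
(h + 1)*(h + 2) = h^2 + 3*h + 2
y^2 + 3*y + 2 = (y + 1)*(y + 2)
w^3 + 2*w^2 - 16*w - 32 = (w - 4)*(w + 2)*(w + 4)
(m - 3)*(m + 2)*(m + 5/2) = m^3 + 3*m^2/2 - 17*m/2 - 15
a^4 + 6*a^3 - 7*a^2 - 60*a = a*(a - 3)*(a + 4)*(a + 5)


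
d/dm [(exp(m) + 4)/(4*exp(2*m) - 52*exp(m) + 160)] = (-(exp(m) + 4)*(2*exp(m) - 13) + exp(2*m) - 13*exp(m) + 40)*exp(m)/(4*(exp(2*m) - 13*exp(m) + 40)^2)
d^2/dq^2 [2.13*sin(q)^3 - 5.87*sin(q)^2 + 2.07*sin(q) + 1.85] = -3.6675*sin(q) + 4.7925*sin(3*q) - 11.74*cos(2*q)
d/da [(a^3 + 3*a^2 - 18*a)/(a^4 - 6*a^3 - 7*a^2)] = (-a^4 - 6*a^3 + 65*a^2 - 216*a - 126)/(a^2*(a^4 - 12*a^3 + 22*a^2 + 84*a + 49))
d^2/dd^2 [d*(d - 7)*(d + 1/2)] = 6*d - 13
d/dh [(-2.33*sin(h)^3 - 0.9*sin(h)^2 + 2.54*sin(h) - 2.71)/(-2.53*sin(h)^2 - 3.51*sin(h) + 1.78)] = (5.8949*sin(h)^4 + 16.3566*sin(h)^3 - 2.857*sin(h)^2 - 16.9166*sin(h) - 4.9909)*cos(h)/(6.4009*sin(h)^4 + 17.7606*sin(h)^3 + 3.3133*sin(h)^2 - 12.4956*sin(h) + 3.1684)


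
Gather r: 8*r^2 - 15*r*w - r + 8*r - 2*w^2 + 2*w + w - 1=8*r^2 + r*(7 - 15*w) - 2*w^2 + 3*w - 1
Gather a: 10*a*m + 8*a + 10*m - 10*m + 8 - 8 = a*(10*m + 8)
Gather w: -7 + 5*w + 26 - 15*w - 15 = 4 - 10*w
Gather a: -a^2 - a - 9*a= -a^2 - 10*a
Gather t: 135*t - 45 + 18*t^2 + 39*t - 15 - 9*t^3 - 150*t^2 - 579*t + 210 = -9*t^3 - 132*t^2 - 405*t + 150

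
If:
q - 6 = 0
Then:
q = 6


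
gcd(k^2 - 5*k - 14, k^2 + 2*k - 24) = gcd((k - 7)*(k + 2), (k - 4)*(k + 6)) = 1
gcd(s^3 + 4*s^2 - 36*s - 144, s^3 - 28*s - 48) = s^2 - 2*s - 24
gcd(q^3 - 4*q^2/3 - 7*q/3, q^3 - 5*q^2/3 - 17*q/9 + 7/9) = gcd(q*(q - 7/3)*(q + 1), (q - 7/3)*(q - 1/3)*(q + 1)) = q^2 - 4*q/3 - 7/3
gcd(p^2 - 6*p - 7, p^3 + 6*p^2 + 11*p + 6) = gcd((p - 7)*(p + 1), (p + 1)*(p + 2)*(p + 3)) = p + 1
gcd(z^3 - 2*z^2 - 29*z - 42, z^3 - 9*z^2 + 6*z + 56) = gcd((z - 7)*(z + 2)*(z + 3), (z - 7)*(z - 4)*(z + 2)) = z^2 - 5*z - 14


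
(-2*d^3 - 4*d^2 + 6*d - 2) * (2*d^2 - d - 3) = -4*d^5 - 6*d^4 + 22*d^3 + 2*d^2 - 16*d + 6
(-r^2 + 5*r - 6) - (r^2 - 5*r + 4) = -2*r^2 + 10*r - 10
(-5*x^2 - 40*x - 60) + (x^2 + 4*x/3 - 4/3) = -4*x^2 - 116*x/3 - 184/3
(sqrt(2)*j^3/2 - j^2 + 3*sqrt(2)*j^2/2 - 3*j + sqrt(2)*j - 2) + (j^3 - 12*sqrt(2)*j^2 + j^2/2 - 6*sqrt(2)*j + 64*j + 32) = sqrt(2)*j^3/2 + j^3 - 21*sqrt(2)*j^2/2 - j^2/2 - 5*sqrt(2)*j + 61*j + 30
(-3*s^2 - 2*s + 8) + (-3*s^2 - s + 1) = -6*s^2 - 3*s + 9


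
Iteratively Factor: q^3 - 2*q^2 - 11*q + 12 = (q - 1)*(q^2 - q - 12) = (q - 4)*(q - 1)*(q + 3)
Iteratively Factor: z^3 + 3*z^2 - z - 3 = (z + 1)*(z^2 + 2*z - 3) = (z + 1)*(z + 3)*(z - 1)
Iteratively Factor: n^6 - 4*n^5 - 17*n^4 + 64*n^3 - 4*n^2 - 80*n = (n - 5)*(n^5 + n^4 - 12*n^3 + 4*n^2 + 16*n) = (n - 5)*(n - 2)*(n^4 + 3*n^3 - 6*n^2 - 8*n) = n*(n - 5)*(n - 2)*(n^3 + 3*n^2 - 6*n - 8) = n*(n - 5)*(n - 2)^2*(n^2 + 5*n + 4) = n*(n - 5)*(n - 2)^2*(n + 4)*(n + 1)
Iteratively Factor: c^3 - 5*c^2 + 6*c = (c)*(c^2 - 5*c + 6) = c*(c - 3)*(c - 2)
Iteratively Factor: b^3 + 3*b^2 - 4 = (b + 2)*(b^2 + b - 2) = (b + 2)^2*(b - 1)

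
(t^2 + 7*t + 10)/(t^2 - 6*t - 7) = (t^2 + 7*t + 10)/(t^2 - 6*t - 7)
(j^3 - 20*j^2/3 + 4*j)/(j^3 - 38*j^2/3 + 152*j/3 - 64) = j*(3*j - 2)/(3*j^2 - 20*j + 32)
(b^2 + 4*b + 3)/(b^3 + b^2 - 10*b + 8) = (b^2 + 4*b + 3)/(b^3 + b^2 - 10*b + 8)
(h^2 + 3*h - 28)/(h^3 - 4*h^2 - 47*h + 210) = (h - 4)/(h^2 - 11*h + 30)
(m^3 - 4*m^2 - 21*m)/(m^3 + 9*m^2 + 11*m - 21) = m*(m - 7)/(m^2 + 6*m - 7)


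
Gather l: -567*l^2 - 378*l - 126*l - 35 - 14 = -567*l^2 - 504*l - 49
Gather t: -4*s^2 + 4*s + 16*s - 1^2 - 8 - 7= -4*s^2 + 20*s - 16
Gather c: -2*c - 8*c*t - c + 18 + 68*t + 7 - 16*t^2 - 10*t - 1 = c*(-8*t - 3) - 16*t^2 + 58*t + 24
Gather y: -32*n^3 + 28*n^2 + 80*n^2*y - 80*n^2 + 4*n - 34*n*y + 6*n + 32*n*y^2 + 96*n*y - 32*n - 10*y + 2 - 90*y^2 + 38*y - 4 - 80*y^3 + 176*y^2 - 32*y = -32*n^3 - 52*n^2 - 22*n - 80*y^3 + y^2*(32*n + 86) + y*(80*n^2 + 62*n - 4) - 2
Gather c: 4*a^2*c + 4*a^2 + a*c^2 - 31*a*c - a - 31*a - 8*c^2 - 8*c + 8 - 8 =4*a^2 - 32*a + c^2*(a - 8) + c*(4*a^2 - 31*a - 8)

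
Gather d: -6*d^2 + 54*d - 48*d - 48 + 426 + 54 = -6*d^2 + 6*d + 432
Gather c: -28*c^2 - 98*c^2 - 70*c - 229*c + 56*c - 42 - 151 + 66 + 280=-126*c^2 - 243*c + 153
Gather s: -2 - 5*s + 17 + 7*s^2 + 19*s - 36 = 7*s^2 + 14*s - 21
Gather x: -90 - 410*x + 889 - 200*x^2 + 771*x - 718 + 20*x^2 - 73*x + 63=-180*x^2 + 288*x + 144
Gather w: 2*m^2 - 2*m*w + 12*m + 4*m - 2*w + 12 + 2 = 2*m^2 + 16*m + w*(-2*m - 2) + 14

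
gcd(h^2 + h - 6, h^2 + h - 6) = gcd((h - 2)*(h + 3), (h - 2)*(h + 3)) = h^2 + h - 6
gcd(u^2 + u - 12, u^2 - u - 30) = 1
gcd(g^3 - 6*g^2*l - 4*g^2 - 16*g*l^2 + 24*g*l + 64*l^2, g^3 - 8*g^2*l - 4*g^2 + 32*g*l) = g^2 - 8*g*l - 4*g + 32*l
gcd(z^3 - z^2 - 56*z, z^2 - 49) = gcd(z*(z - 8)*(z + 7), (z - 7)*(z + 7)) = z + 7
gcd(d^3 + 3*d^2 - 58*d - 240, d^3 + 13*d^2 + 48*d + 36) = d + 6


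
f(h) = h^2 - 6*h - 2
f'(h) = 2*h - 6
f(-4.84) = 50.47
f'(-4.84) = -15.68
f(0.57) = -5.10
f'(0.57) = -4.86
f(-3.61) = 32.69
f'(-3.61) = -13.22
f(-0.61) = 2.03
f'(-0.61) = -7.22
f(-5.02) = 53.32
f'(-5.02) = -16.04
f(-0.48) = 1.11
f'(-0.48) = -6.96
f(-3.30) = 28.69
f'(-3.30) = -12.60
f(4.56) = -8.57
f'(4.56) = 3.12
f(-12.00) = 214.00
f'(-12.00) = -30.00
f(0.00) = -2.00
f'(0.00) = -6.00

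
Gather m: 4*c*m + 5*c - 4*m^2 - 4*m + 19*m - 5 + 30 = 5*c - 4*m^2 + m*(4*c + 15) + 25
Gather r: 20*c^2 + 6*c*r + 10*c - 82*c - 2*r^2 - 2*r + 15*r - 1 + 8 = 20*c^2 - 72*c - 2*r^2 + r*(6*c + 13) + 7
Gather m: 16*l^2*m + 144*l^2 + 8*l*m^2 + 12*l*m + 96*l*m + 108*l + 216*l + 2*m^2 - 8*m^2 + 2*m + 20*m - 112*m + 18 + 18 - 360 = 144*l^2 + 324*l + m^2*(8*l - 6) + m*(16*l^2 + 108*l - 90) - 324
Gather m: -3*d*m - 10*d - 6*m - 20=-10*d + m*(-3*d - 6) - 20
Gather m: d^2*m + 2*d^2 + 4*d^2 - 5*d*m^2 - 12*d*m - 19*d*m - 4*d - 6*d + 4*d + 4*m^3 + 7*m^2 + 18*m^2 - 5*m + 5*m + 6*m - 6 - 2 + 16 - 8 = 6*d^2 - 6*d + 4*m^3 + m^2*(25 - 5*d) + m*(d^2 - 31*d + 6)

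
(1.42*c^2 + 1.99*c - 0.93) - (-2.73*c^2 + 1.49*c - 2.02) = 4.15*c^2 + 0.5*c + 1.09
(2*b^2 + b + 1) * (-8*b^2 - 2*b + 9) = -16*b^4 - 12*b^3 + 8*b^2 + 7*b + 9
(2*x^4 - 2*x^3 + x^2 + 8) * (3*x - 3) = 6*x^5 - 12*x^4 + 9*x^3 - 3*x^2 + 24*x - 24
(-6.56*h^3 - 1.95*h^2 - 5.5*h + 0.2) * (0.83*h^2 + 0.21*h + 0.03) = -5.4448*h^5 - 2.9961*h^4 - 5.1713*h^3 - 1.0475*h^2 - 0.123*h + 0.006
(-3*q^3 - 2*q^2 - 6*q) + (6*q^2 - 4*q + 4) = -3*q^3 + 4*q^2 - 10*q + 4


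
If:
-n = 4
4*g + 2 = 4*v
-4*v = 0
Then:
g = -1/2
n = -4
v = 0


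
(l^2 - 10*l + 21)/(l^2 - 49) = (l - 3)/(l + 7)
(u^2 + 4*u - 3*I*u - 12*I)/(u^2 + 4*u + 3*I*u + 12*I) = (u - 3*I)/(u + 3*I)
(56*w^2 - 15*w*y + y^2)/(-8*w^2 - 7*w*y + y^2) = (-7*w + y)/(w + y)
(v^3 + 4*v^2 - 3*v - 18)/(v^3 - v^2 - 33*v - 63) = (v - 2)/(v - 7)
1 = 1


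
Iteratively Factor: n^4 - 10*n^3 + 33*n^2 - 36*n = (n - 3)*(n^3 - 7*n^2 + 12*n) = (n - 3)^2*(n^2 - 4*n) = (n - 4)*(n - 3)^2*(n)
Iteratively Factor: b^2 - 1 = (b + 1)*(b - 1)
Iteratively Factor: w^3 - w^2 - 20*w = (w - 5)*(w^2 + 4*w) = w*(w - 5)*(w + 4)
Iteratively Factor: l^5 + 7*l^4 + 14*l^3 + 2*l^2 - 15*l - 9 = (l + 1)*(l^4 + 6*l^3 + 8*l^2 - 6*l - 9) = (l + 1)^2*(l^3 + 5*l^2 + 3*l - 9) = (l + 1)^2*(l + 3)*(l^2 + 2*l - 3) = (l - 1)*(l + 1)^2*(l + 3)*(l + 3)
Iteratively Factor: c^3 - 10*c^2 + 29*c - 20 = (c - 4)*(c^2 - 6*c + 5) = (c - 4)*(c - 1)*(c - 5)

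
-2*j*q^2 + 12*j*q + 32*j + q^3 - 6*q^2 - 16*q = (-2*j + q)*(q - 8)*(q + 2)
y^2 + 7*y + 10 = (y + 2)*(y + 5)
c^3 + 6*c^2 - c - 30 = (c - 2)*(c + 3)*(c + 5)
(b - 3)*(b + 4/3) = b^2 - 5*b/3 - 4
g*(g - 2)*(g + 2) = g^3 - 4*g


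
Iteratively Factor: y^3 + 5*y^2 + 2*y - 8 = (y + 2)*(y^2 + 3*y - 4) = (y - 1)*(y + 2)*(y + 4)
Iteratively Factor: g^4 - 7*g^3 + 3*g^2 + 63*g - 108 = (g - 3)*(g^3 - 4*g^2 - 9*g + 36) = (g - 3)*(g + 3)*(g^2 - 7*g + 12) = (g - 4)*(g - 3)*(g + 3)*(g - 3)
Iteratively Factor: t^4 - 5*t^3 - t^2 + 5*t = (t + 1)*(t^3 - 6*t^2 + 5*t) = (t - 5)*(t + 1)*(t^2 - t) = (t - 5)*(t - 1)*(t + 1)*(t)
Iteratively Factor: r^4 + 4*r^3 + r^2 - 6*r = (r + 2)*(r^3 + 2*r^2 - 3*r) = (r + 2)*(r + 3)*(r^2 - r) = (r - 1)*(r + 2)*(r + 3)*(r)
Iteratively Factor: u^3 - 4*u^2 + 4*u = (u)*(u^2 - 4*u + 4) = u*(u - 2)*(u - 2)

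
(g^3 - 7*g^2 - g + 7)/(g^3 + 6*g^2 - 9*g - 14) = (g^2 - 8*g + 7)/(g^2 + 5*g - 14)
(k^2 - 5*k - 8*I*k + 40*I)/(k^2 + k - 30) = (k - 8*I)/(k + 6)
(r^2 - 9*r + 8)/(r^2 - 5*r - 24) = (r - 1)/(r + 3)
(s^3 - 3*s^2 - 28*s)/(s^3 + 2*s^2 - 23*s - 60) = s*(s - 7)/(s^2 - 2*s - 15)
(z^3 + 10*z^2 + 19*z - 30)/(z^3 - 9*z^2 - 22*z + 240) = (z^2 + 5*z - 6)/(z^2 - 14*z + 48)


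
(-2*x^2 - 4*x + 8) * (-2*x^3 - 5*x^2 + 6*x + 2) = 4*x^5 + 18*x^4 - 8*x^3 - 68*x^2 + 40*x + 16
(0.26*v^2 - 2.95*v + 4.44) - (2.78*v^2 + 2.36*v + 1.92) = -2.52*v^2 - 5.31*v + 2.52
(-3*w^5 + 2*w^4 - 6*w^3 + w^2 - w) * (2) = -6*w^5 + 4*w^4 - 12*w^3 + 2*w^2 - 2*w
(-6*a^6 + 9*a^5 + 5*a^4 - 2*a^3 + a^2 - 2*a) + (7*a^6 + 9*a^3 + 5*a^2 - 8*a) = a^6 + 9*a^5 + 5*a^4 + 7*a^3 + 6*a^2 - 10*a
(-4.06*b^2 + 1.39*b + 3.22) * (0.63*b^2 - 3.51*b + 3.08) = -2.5578*b^4 + 15.1263*b^3 - 15.3551*b^2 - 7.021*b + 9.9176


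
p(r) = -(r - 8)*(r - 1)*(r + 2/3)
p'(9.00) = -95.00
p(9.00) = -77.33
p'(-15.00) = -927.00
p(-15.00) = 5274.67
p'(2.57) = 21.02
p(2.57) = 27.59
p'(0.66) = 7.69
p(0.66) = -3.31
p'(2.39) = 20.70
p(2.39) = 23.84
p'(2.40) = 20.72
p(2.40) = 24.04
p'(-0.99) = -21.44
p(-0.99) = 5.78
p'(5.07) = 5.39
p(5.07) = 68.41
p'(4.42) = 13.06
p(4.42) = 62.28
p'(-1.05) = -22.81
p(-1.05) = 7.11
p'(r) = -(r - 8)*(r - 1) - (r - 8)*(r + 2/3) - (r - 1)*(r + 2/3)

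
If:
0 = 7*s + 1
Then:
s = -1/7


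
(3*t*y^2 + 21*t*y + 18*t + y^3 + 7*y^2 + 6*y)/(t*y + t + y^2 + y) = (3*t*y + 18*t + y^2 + 6*y)/(t + y)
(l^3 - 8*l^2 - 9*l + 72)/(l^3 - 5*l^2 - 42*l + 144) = (l + 3)/(l + 6)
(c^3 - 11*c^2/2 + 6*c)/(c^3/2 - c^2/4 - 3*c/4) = 2*(c - 4)/(c + 1)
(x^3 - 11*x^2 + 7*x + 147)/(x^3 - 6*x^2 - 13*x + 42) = (x - 7)/(x - 2)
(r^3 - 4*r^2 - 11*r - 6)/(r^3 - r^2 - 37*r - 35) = (r^2 - 5*r - 6)/(r^2 - 2*r - 35)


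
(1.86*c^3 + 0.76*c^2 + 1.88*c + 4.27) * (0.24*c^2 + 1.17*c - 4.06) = 0.4464*c^5 + 2.3586*c^4 - 6.2112*c^3 + 0.1388*c^2 - 2.6369*c - 17.3362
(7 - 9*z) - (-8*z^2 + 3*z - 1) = 8*z^2 - 12*z + 8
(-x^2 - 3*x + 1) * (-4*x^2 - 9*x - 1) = 4*x^4 + 21*x^3 + 24*x^2 - 6*x - 1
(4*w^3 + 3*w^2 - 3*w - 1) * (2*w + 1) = 8*w^4 + 10*w^3 - 3*w^2 - 5*w - 1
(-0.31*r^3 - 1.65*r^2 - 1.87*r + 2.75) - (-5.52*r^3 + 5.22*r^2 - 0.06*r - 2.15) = 5.21*r^3 - 6.87*r^2 - 1.81*r + 4.9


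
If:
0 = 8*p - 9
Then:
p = 9/8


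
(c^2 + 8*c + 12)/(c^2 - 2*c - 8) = (c + 6)/(c - 4)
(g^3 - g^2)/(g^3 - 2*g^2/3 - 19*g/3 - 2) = 3*g^2*(1 - g)/(-3*g^3 + 2*g^2 + 19*g + 6)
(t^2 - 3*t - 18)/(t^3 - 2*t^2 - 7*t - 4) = (-t^2 + 3*t + 18)/(-t^3 + 2*t^2 + 7*t + 4)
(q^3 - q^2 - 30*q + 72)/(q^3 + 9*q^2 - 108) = (q - 4)/(q + 6)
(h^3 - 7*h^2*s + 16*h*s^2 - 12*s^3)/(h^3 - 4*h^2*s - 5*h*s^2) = (-h^3 + 7*h^2*s - 16*h*s^2 + 12*s^3)/(h*(-h^2 + 4*h*s + 5*s^2))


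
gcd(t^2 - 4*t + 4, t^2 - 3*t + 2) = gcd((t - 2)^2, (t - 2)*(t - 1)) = t - 2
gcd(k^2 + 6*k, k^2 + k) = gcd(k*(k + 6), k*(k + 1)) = k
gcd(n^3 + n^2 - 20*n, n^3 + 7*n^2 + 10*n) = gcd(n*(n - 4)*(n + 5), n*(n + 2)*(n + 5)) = n^2 + 5*n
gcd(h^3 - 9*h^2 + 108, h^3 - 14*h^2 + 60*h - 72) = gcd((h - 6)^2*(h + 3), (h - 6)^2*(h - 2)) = h^2 - 12*h + 36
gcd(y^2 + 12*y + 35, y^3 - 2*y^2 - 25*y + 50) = y + 5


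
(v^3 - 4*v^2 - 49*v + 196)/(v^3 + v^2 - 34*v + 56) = (v - 7)/(v - 2)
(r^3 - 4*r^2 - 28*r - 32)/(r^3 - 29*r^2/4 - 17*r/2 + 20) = 4*(r + 2)/(4*r - 5)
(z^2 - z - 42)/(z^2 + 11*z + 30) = (z - 7)/(z + 5)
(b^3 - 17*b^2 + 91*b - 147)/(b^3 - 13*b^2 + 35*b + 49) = (b - 3)/(b + 1)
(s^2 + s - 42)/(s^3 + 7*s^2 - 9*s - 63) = (s - 6)/(s^2 - 9)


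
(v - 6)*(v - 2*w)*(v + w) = v^3 - v^2*w - 6*v^2 - 2*v*w^2 + 6*v*w + 12*w^2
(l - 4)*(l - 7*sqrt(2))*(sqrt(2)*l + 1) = sqrt(2)*l^3 - 13*l^2 - 4*sqrt(2)*l^2 - 7*sqrt(2)*l + 52*l + 28*sqrt(2)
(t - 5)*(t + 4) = t^2 - t - 20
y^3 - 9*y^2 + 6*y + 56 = (y - 7)*(y - 4)*(y + 2)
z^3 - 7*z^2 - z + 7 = (z - 7)*(z - 1)*(z + 1)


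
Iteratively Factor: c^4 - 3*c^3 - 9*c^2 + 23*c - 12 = (c - 1)*(c^3 - 2*c^2 - 11*c + 12) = (c - 1)^2*(c^2 - c - 12) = (c - 4)*(c - 1)^2*(c + 3)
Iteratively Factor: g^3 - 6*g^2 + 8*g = (g - 4)*(g^2 - 2*g) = g*(g - 4)*(g - 2)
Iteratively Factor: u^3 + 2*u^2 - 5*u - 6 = (u + 3)*(u^2 - u - 2) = (u - 2)*(u + 3)*(u + 1)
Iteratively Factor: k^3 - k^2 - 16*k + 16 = (k - 1)*(k^2 - 16) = (k - 1)*(k + 4)*(k - 4)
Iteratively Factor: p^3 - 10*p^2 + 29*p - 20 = (p - 5)*(p^2 - 5*p + 4) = (p - 5)*(p - 4)*(p - 1)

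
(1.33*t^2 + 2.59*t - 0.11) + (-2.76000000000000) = 1.33*t^2 + 2.59*t - 2.87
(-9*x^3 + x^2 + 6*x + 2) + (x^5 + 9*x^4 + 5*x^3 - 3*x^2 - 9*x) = x^5 + 9*x^4 - 4*x^3 - 2*x^2 - 3*x + 2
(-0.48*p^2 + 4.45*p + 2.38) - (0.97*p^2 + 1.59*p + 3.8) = -1.45*p^2 + 2.86*p - 1.42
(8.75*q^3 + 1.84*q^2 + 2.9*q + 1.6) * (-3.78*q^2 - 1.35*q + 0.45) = -33.075*q^5 - 18.7677*q^4 - 9.5085*q^3 - 9.135*q^2 - 0.855*q + 0.72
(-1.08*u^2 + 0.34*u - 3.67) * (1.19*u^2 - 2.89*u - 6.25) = -1.2852*u^4 + 3.5258*u^3 + 1.4001*u^2 + 8.4813*u + 22.9375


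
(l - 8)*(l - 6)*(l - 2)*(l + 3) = l^4 - 13*l^3 + 28*l^2 + 132*l - 288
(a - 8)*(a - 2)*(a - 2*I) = a^3 - 10*a^2 - 2*I*a^2 + 16*a + 20*I*a - 32*I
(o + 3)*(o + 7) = o^2 + 10*o + 21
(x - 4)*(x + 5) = x^2 + x - 20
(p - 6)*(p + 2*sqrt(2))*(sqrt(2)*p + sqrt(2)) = sqrt(2)*p^3 - 5*sqrt(2)*p^2 + 4*p^2 - 20*p - 6*sqrt(2)*p - 24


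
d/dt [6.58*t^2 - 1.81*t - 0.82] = 13.16*t - 1.81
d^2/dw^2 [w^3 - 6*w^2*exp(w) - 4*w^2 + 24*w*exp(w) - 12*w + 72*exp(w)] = -6*w^2*exp(w) + 6*w + 108*exp(w) - 8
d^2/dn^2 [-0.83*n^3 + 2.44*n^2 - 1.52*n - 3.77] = 4.88 - 4.98*n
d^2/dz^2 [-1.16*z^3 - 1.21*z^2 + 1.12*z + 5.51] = -6.96*z - 2.42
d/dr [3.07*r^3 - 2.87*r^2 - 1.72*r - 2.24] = 9.21*r^2 - 5.74*r - 1.72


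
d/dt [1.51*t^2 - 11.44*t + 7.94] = 3.02*t - 11.44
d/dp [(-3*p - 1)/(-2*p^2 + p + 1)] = (6*p^2 - 3*p - (3*p + 1)*(4*p - 1) - 3)/(-2*p^2 + p + 1)^2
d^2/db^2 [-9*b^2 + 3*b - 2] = -18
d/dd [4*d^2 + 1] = 8*d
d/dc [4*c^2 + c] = 8*c + 1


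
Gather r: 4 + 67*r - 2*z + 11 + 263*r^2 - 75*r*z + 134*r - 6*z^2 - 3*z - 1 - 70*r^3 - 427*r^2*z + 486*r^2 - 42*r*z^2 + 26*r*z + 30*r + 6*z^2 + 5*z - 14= -70*r^3 + r^2*(749 - 427*z) + r*(-42*z^2 - 49*z + 231)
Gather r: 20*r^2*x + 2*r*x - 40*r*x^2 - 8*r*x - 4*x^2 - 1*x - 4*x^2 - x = 20*r^2*x + r*(-40*x^2 - 6*x) - 8*x^2 - 2*x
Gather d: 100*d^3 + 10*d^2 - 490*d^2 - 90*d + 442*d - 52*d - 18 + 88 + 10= 100*d^3 - 480*d^2 + 300*d + 80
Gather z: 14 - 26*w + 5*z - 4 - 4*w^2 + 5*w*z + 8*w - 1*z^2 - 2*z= -4*w^2 - 18*w - z^2 + z*(5*w + 3) + 10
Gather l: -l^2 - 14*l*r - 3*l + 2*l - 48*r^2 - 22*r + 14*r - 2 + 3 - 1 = -l^2 + l*(-14*r - 1) - 48*r^2 - 8*r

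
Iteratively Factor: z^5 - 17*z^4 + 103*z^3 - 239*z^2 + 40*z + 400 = (z - 5)*(z^4 - 12*z^3 + 43*z^2 - 24*z - 80) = (z - 5)^2*(z^3 - 7*z^2 + 8*z + 16) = (z - 5)^2*(z + 1)*(z^2 - 8*z + 16) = (z - 5)^2*(z - 4)*(z + 1)*(z - 4)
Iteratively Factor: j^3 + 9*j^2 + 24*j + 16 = (j + 4)*(j^2 + 5*j + 4) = (j + 4)^2*(j + 1)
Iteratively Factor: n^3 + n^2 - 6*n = (n + 3)*(n^2 - 2*n) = n*(n + 3)*(n - 2)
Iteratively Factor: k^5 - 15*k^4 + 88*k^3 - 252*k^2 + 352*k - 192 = (k - 2)*(k^4 - 13*k^3 + 62*k^2 - 128*k + 96) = (k - 4)*(k - 2)*(k^3 - 9*k^2 + 26*k - 24) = (k - 4)*(k - 2)^2*(k^2 - 7*k + 12) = (k - 4)^2*(k - 2)^2*(k - 3)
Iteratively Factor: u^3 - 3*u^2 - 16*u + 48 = (u - 3)*(u^2 - 16) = (u - 4)*(u - 3)*(u + 4)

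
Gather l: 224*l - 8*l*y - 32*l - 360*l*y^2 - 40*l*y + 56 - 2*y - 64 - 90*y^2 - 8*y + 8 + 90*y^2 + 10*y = l*(-360*y^2 - 48*y + 192)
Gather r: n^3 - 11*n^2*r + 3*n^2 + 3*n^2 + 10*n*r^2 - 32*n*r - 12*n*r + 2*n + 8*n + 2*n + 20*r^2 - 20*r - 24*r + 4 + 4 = n^3 + 6*n^2 + 12*n + r^2*(10*n + 20) + r*(-11*n^2 - 44*n - 44) + 8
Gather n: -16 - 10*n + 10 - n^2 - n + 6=-n^2 - 11*n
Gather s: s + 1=s + 1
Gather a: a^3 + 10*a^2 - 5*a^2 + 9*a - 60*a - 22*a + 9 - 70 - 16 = a^3 + 5*a^2 - 73*a - 77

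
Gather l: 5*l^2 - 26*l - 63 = 5*l^2 - 26*l - 63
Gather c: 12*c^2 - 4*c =12*c^2 - 4*c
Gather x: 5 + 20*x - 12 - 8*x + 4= 12*x - 3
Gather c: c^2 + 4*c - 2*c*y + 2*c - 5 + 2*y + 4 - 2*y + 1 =c^2 + c*(6 - 2*y)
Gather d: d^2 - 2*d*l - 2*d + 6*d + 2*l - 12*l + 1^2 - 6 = d^2 + d*(4 - 2*l) - 10*l - 5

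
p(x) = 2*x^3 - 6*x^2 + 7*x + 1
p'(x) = 6*x^2 - 12*x + 7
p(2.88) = 19.17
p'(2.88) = 22.21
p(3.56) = 40.11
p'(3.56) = 40.32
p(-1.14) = -17.74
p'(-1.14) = 28.48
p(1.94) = 6.60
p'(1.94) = 6.30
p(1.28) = 4.32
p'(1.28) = 1.47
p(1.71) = 5.43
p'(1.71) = 4.02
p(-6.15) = -734.20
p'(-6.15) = 307.74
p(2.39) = 10.76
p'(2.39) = 12.59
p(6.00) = 259.00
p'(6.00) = 151.00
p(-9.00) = -2006.00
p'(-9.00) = 601.00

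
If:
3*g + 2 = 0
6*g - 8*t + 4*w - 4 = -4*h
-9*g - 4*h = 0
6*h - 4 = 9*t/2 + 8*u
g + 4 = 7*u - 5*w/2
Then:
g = -2/3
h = 3/2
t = -10/429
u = 365/572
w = 389/858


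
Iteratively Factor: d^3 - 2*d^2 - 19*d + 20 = (d - 5)*(d^2 + 3*d - 4) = (d - 5)*(d - 1)*(d + 4)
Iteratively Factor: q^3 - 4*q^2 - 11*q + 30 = (q - 5)*(q^2 + q - 6) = (q - 5)*(q - 2)*(q + 3)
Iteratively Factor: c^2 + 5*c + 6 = (c + 2)*(c + 3)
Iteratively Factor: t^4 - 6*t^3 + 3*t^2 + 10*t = (t - 5)*(t^3 - t^2 - 2*t) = (t - 5)*(t - 2)*(t^2 + t) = t*(t - 5)*(t - 2)*(t + 1)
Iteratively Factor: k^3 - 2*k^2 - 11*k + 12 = (k + 3)*(k^2 - 5*k + 4) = (k - 4)*(k + 3)*(k - 1)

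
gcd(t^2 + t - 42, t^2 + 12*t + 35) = t + 7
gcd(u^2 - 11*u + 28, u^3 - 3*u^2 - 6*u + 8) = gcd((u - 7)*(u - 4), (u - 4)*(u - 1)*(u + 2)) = u - 4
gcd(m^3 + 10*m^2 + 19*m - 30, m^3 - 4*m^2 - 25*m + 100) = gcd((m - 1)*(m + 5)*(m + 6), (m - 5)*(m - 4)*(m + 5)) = m + 5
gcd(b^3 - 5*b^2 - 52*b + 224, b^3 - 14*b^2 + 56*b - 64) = b^2 - 12*b + 32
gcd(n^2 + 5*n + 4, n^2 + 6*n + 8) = n + 4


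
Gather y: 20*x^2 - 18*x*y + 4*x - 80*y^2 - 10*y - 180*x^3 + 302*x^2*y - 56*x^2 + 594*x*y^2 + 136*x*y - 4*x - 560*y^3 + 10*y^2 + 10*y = -180*x^3 - 36*x^2 - 560*y^3 + y^2*(594*x - 70) + y*(302*x^2 + 118*x)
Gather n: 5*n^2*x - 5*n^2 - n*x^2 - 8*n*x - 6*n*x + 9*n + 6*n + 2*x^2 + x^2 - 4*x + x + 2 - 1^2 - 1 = n^2*(5*x - 5) + n*(-x^2 - 14*x + 15) + 3*x^2 - 3*x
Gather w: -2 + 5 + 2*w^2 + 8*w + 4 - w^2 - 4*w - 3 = w^2 + 4*w + 4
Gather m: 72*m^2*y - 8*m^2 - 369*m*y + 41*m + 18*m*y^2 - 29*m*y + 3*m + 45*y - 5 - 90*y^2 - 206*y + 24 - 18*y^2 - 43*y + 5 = m^2*(72*y - 8) + m*(18*y^2 - 398*y + 44) - 108*y^2 - 204*y + 24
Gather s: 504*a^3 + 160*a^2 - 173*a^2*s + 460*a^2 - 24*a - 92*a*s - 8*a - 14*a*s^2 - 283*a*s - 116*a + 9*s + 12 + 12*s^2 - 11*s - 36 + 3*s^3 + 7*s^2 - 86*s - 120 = 504*a^3 + 620*a^2 - 148*a + 3*s^3 + s^2*(19 - 14*a) + s*(-173*a^2 - 375*a - 88) - 144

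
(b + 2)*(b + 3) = b^2 + 5*b + 6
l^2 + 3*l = l*(l + 3)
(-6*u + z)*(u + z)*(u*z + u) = -6*u^3*z - 6*u^3 - 5*u^2*z^2 - 5*u^2*z + u*z^3 + u*z^2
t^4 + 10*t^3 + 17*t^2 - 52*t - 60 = (t - 2)*(t + 1)*(t + 5)*(t + 6)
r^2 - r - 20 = (r - 5)*(r + 4)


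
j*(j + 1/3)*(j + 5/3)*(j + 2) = j^4 + 4*j^3 + 41*j^2/9 + 10*j/9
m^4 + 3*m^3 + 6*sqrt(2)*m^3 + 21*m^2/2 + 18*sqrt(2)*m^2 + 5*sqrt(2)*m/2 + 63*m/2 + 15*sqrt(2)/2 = (m + 3)*(m + sqrt(2)/2)^2*(m + 5*sqrt(2))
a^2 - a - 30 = (a - 6)*(a + 5)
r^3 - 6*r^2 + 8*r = r*(r - 4)*(r - 2)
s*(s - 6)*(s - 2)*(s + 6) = s^4 - 2*s^3 - 36*s^2 + 72*s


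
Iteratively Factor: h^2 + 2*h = (h)*(h + 2)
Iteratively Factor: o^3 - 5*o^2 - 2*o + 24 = (o - 3)*(o^2 - 2*o - 8) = (o - 4)*(o - 3)*(o + 2)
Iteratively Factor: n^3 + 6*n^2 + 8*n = (n + 2)*(n^2 + 4*n) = n*(n + 2)*(n + 4)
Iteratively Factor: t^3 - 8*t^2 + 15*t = (t - 3)*(t^2 - 5*t) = (t - 5)*(t - 3)*(t)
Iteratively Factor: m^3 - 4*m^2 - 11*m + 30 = (m - 2)*(m^2 - 2*m - 15) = (m - 2)*(m + 3)*(m - 5)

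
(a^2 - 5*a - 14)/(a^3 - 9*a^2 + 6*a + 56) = 1/(a - 4)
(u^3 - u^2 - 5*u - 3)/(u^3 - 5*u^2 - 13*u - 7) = (u - 3)/(u - 7)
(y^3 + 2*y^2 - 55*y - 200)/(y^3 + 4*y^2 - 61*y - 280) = (y + 5)/(y + 7)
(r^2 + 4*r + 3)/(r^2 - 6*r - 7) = (r + 3)/(r - 7)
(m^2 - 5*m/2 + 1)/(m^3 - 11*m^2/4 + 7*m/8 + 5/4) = 4*(2*m - 1)/(8*m^2 - 6*m - 5)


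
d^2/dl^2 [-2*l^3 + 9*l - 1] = -12*l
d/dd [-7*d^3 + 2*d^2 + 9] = d*(4 - 21*d)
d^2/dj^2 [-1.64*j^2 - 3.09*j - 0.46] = -3.28000000000000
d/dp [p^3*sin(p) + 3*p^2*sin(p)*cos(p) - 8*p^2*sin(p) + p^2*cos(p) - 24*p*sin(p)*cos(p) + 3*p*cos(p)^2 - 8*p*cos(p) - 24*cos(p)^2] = p^3*cos(p) + 2*p^2*sin(p) - 8*p^2*cos(p) + 3*p^2*cos(2*p) - 8*p*sin(p) + 2*p*cos(p) - 24*p*cos(2*p) + 12*sin(2*p) - 8*cos(p) + 3*cos(2*p)/2 + 3/2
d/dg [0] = 0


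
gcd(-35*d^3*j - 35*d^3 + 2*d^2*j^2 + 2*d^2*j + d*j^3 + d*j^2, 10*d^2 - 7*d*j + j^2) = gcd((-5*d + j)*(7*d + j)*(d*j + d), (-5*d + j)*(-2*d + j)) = 5*d - j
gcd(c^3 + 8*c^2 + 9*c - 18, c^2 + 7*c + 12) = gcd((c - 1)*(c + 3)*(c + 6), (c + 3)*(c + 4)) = c + 3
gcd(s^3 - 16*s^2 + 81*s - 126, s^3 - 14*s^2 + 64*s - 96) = s - 6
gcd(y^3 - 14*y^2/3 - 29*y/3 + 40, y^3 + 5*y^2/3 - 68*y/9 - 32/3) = y^2 + y/3 - 8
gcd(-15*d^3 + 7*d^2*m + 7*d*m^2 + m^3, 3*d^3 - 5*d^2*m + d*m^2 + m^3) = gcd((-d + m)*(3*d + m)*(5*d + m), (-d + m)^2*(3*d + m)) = 3*d^2 - 2*d*m - m^2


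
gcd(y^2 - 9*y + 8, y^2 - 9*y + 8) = y^2 - 9*y + 8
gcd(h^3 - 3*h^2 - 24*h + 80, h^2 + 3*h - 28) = h - 4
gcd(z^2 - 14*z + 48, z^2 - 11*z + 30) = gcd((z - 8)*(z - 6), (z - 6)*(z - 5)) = z - 6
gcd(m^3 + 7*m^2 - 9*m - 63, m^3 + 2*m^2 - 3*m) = m + 3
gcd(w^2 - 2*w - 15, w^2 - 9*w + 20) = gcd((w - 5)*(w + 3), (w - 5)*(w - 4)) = w - 5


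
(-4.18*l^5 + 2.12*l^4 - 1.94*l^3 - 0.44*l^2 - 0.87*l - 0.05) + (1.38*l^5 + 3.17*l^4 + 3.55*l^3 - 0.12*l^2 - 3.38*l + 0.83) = -2.8*l^5 + 5.29*l^4 + 1.61*l^3 - 0.56*l^2 - 4.25*l + 0.78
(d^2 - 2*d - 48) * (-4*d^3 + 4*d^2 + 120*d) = -4*d^5 + 12*d^4 + 304*d^3 - 432*d^2 - 5760*d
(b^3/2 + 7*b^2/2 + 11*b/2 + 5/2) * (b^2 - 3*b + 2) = b^5/2 + 2*b^4 - 4*b^3 - 7*b^2 + 7*b/2 + 5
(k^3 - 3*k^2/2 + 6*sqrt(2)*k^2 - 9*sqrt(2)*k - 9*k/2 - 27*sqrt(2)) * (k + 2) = k^4 + k^3/2 + 6*sqrt(2)*k^3 - 15*k^2/2 + 3*sqrt(2)*k^2 - 45*sqrt(2)*k - 9*k - 54*sqrt(2)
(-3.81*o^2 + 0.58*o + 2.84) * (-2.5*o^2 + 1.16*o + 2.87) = 9.525*o^4 - 5.8696*o^3 - 17.3619*o^2 + 4.959*o + 8.1508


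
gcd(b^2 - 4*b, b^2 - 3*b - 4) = b - 4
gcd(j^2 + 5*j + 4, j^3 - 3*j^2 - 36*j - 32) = j^2 + 5*j + 4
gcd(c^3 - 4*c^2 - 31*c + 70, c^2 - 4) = c - 2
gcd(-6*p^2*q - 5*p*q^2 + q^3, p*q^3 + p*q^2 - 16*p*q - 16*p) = 1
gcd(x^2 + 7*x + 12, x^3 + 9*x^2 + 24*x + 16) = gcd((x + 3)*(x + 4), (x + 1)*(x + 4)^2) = x + 4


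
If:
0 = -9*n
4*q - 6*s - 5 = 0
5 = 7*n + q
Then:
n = 0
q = 5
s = 5/2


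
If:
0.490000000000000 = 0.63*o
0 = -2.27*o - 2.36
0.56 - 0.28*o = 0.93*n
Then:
No Solution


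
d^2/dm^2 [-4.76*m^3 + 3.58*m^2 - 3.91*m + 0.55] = 7.16 - 28.56*m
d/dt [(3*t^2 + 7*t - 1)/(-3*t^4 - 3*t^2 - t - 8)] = (-(6*t + 7)*(3*t^4 + 3*t^2 + t + 8) + (3*t^2 + 7*t - 1)*(12*t^3 + 6*t + 1))/(3*t^4 + 3*t^2 + t + 8)^2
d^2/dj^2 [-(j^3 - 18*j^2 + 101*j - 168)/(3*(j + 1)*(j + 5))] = 32*(-5*j^3 + 3*j^2 + 93*j + 181)/(j^6 + 18*j^5 + 123*j^4 + 396*j^3 + 615*j^2 + 450*j + 125)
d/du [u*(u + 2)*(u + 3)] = 3*u^2 + 10*u + 6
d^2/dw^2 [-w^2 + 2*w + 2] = -2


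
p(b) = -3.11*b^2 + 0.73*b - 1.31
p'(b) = 0.73 - 6.22*b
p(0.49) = -1.70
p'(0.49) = -2.32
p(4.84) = -70.63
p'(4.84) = -29.37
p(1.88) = -10.93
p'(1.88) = -10.96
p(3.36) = -33.97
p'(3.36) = -20.17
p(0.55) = -1.85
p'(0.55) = -2.69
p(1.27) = -5.40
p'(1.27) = -7.17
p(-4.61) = -70.77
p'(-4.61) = 29.40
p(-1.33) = -7.78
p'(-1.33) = 9.00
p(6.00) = -108.89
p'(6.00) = -36.59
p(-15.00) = -712.01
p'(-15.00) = 94.03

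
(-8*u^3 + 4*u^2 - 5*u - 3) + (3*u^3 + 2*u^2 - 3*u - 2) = -5*u^3 + 6*u^2 - 8*u - 5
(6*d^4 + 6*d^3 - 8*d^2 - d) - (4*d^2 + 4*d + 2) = 6*d^4 + 6*d^3 - 12*d^2 - 5*d - 2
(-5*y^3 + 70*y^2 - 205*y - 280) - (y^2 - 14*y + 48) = -5*y^3 + 69*y^2 - 191*y - 328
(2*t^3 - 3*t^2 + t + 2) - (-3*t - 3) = 2*t^3 - 3*t^2 + 4*t + 5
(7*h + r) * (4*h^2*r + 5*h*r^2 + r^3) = 28*h^3*r + 39*h^2*r^2 + 12*h*r^3 + r^4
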